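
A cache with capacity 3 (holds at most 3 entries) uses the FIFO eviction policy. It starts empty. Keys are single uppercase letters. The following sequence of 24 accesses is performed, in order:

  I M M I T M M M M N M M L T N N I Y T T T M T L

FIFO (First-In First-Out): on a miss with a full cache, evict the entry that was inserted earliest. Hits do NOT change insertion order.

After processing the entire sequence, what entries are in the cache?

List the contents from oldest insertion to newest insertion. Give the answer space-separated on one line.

Answer: T M L

Derivation:
FIFO simulation (capacity=3):
  1. access I: MISS. Cache (old->new): [I]
  2. access M: MISS. Cache (old->new): [I M]
  3. access M: HIT. Cache (old->new): [I M]
  4. access I: HIT. Cache (old->new): [I M]
  5. access T: MISS. Cache (old->new): [I M T]
  6. access M: HIT. Cache (old->new): [I M T]
  7. access M: HIT. Cache (old->new): [I M T]
  8. access M: HIT. Cache (old->new): [I M T]
  9. access M: HIT. Cache (old->new): [I M T]
  10. access N: MISS, evict I. Cache (old->new): [M T N]
  11. access M: HIT. Cache (old->new): [M T N]
  12. access M: HIT. Cache (old->new): [M T N]
  13. access L: MISS, evict M. Cache (old->new): [T N L]
  14. access T: HIT. Cache (old->new): [T N L]
  15. access N: HIT. Cache (old->new): [T N L]
  16. access N: HIT. Cache (old->new): [T N L]
  17. access I: MISS, evict T. Cache (old->new): [N L I]
  18. access Y: MISS, evict N. Cache (old->new): [L I Y]
  19. access T: MISS, evict L. Cache (old->new): [I Y T]
  20. access T: HIT. Cache (old->new): [I Y T]
  21. access T: HIT. Cache (old->new): [I Y T]
  22. access M: MISS, evict I. Cache (old->new): [Y T M]
  23. access T: HIT. Cache (old->new): [Y T M]
  24. access L: MISS, evict Y. Cache (old->new): [T M L]
Total: 14 hits, 10 misses, 7 evictions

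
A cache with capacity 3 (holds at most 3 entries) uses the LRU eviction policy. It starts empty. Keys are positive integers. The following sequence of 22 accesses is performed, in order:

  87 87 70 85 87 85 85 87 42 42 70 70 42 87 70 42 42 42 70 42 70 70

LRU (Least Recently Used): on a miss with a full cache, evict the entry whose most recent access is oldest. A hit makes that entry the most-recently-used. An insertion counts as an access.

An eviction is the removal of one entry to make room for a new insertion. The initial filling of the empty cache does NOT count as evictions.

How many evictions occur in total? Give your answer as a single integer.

Answer: 2

Derivation:
LRU simulation (capacity=3):
  1. access 87: MISS. Cache (LRU->MRU): [87]
  2. access 87: HIT. Cache (LRU->MRU): [87]
  3. access 70: MISS. Cache (LRU->MRU): [87 70]
  4. access 85: MISS. Cache (LRU->MRU): [87 70 85]
  5. access 87: HIT. Cache (LRU->MRU): [70 85 87]
  6. access 85: HIT. Cache (LRU->MRU): [70 87 85]
  7. access 85: HIT. Cache (LRU->MRU): [70 87 85]
  8. access 87: HIT. Cache (LRU->MRU): [70 85 87]
  9. access 42: MISS, evict 70. Cache (LRU->MRU): [85 87 42]
  10. access 42: HIT. Cache (LRU->MRU): [85 87 42]
  11. access 70: MISS, evict 85. Cache (LRU->MRU): [87 42 70]
  12. access 70: HIT. Cache (LRU->MRU): [87 42 70]
  13. access 42: HIT. Cache (LRU->MRU): [87 70 42]
  14. access 87: HIT. Cache (LRU->MRU): [70 42 87]
  15. access 70: HIT. Cache (LRU->MRU): [42 87 70]
  16. access 42: HIT. Cache (LRU->MRU): [87 70 42]
  17. access 42: HIT. Cache (LRU->MRU): [87 70 42]
  18. access 42: HIT. Cache (LRU->MRU): [87 70 42]
  19. access 70: HIT. Cache (LRU->MRU): [87 42 70]
  20. access 42: HIT. Cache (LRU->MRU): [87 70 42]
  21. access 70: HIT. Cache (LRU->MRU): [87 42 70]
  22. access 70: HIT. Cache (LRU->MRU): [87 42 70]
Total: 17 hits, 5 misses, 2 evictions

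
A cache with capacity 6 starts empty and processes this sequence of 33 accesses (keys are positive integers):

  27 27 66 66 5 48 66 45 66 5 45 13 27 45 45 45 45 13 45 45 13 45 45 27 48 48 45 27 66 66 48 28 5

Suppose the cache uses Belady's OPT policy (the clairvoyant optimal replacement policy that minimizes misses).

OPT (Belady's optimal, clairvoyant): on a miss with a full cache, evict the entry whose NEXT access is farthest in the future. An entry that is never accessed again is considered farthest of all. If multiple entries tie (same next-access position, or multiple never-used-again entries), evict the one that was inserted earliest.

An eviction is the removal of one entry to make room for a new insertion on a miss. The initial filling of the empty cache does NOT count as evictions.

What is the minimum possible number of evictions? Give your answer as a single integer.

Answer: 1

Derivation:
OPT (Belady) simulation (capacity=6):
  1. access 27: MISS. Cache: [27]
  2. access 27: HIT. Next use of 27: step 13. Cache: [27]
  3. access 66: MISS. Cache: [27 66]
  4. access 66: HIT. Next use of 66: step 7. Cache: [27 66]
  5. access 5: MISS. Cache: [27 66 5]
  6. access 48: MISS. Cache: [27 66 5 48]
  7. access 66: HIT. Next use of 66: step 9. Cache: [27 66 5 48]
  8. access 45: MISS. Cache: [27 66 5 48 45]
  9. access 66: HIT. Next use of 66: step 29. Cache: [27 66 5 48 45]
  10. access 5: HIT. Next use of 5: step 33. Cache: [27 66 5 48 45]
  11. access 45: HIT. Next use of 45: step 14. Cache: [27 66 5 48 45]
  12. access 13: MISS. Cache: [27 66 5 48 45 13]
  13. access 27: HIT. Next use of 27: step 24. Cache: [27 66 5 48 45 13]
  14. access 45: HIT. Next use of 45: step 15. Cache: [27 66 5 48 45 13]
  15. access 45: HIT. Next use of 45: step 16. Cache: [27 66 5 48 45 13]
  16. access 45: HIT. Next use of 45: step 17. Cache: [27 66 5 48 45 13]
  17. access 45: HIT. Next use of 45: step 19. Cache: [27 66 5 48 45 13]
  18. access 13: HIT. Next use of 13: step 21. Cache: [27 66 5 48 45 13]
  19. access 45: HIT. Next use of 45: step 20. Cache: [27 66 5 48 45 13]
  20. access 45: HIT. Next use of 45: step 22. Cache: [27 66 5 48 45 13]
  21. access 13: HIT. Next use of 13: never. Cache: [27 66 5 48 45 13]
  22. access 45: HIT. Next use of 45: step 23. Cache: [27 66 5 48 45 13]
  23. access 45: HIT. Next use of 45: step 27. Cache: [27 66 5 48 45 13]
  24. access 27: HIT. Next use of 27: step 28. Cache: [27 66 5 48 45 13]
  25. access 48: HIT. Next use of 48: step 26. Cache: [27 66 5 48 45 13]
  26. access 48: HIT. Next use of 48: step 31. Cache: [27 66 5 48 45 13]
  27. access 45: HIT. Next use of 45: never. Cache: [27 66 5 48 45 13]
  28. access 27: HIT. Next use of 27: never. Cache: [27 66 5 48 45 13]
  29. access 66: HIT. Next use of 66: step 30. Cache: [27 66 5 48 45 13]
  30. access 66: HIT. Next use of 66: never. Cache: [27 66 5 48 45 13]
  31. access 48: HIT. Next use of 48: never. Cache: [27 66 5 48 45 13]
  32. access 28: MISS, evict 27 (next use: never). Cache: [66 5 48 45 13 28]
  33. access 5: HIT. Next use of 5: never. Cache: [66 5 48 45 13 28]
Total: 26 hits, 7 misses, 1 evictions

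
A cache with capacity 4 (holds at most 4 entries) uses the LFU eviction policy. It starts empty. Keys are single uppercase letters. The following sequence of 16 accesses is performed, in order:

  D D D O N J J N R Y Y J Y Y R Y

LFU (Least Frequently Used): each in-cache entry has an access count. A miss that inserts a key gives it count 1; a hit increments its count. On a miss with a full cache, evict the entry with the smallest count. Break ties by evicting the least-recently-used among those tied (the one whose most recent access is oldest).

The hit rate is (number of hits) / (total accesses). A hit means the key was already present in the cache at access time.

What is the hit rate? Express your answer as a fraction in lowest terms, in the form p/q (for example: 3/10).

LFU simulation (capacity=4):
  1. access D: MISS. Cache: [D(c=1)]
  2. access D: HIT, count now 2. Cache: [D(c=2)]
  3. access D: HIT, count now 3. Cache: [D(c=3)]
  4. access O: MISS. Cache: [O(c=1) D(c=3)]
  5. access N: MISS. Cache: [O(c=1) N(c=1) D(c=3)]
  6. access J: MISS. Cache: [O(c=1) N(c=1) J(c=1) D(c=3)]
  7. access J: HIT, count now 2. Cache: [O(c=1) N(c=1) J(c=2) D(c=3)]
  8. access N: HIT, count now 2. Cache: [O(c=1) J(c=2) N(c=2) D(c=3)]
  9. access R: MISS, evict O(c=1). Cache: [R(c=1) J(c=2) N(c=2) D(c=3)]
  10. access Y: MISS, evict R(c=1). Cache: [Y(c=1) J(c=2) N(c=2) D(c=3)]
  11. access Y: HIT, count now 2. Cache: [J(c=2) N(c=2) Y(c=2) D(c=3)]
  12. access J: HIT, count now 3. Cache: [N(c=2) Y(c=2) D(c=3) J(c=3)]
  13. access Y: HIT, count now 3. Cache: [N(c=2) D(c=3) J(c=3) Y(c=3)]
  14. access Y: HIT, count now 4. Cache: [N(c=2) D(c=3) J(c=3) Y(c=4)]
  15. access R: MISS, evict N(c=2). Cache: [R(c=1) D(c=3) J(c=3) Y(c=4)]
  16. access Y: HIT, count now 5. Cache: [R(c=1) D(c=3) J(c=3) Y(c=5)]
Total: 9 hits, 7 misses, 3 evictions

Hit rate = 9/16

Answer: 9/16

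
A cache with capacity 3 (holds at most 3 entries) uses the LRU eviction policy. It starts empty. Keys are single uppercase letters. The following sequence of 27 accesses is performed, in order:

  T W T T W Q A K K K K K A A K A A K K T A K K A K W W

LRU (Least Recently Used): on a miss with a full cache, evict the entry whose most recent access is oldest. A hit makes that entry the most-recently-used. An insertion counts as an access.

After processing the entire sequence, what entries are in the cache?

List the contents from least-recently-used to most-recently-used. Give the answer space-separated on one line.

LRU simulation (capacity=3):
  1. access T: MISS. Cache (LRU->MRU): [T]
  2. access W: MISS. Cache (LRU->MRU): [T W]
  3. access T: HIT. Cache (LRU->MRU): [W T]
  4. access T: HIT. Cache (LRU->MRU): [W T]
  5. access W: HIT. Cache (LRU->MRU): [T W]
  6. access Q: MISS. Cache (LRU->MRU): [T W Q]
  7. access A: MISS, evict T. Cache (LRU->MRU): [W Q A]
  8. access K: MISS, evict W. Cache (LRU->MRU): [Q A K]
  9. access K: HIT. Cache (LRU->MRU): [Q A K]
  10. access K: HIT. Cache (LRU->MRU): [Q A K]
  11. access K: HIT. Cache (LRU->MRU): [Q A K]
  12. access K: HIT. Cache (LRU->MRU): [Q A K]
  13. access A: HIT. Cache (LRU->MRU): [Q K A]
  14. access A: HIT. Cache (LRU->MRU): [Q K A]
  15. access K: HIT. Cache (LRU->MRU): [Q A K]
  16. access A: HIT. Cache (LRU->MRU): [Q K A]
  17. access A: HIT. Cache (LRU->MRU): [Q K A]
  18. access K: HIT. Cache (LRU->MRU): [Q A K]
  19. access K: HIT. Cache (LRU->MRU): [Q A K]
  20. access T: MISS, evict Q. Cache (LRU->MRU): [A K T]
  21. access A: HIT. Cache (LRU->MRU): [K T A]
  22. access K: HIT. Cache (LRU->MRU): [T A K]
  23. access K: HIT. Cache (LRU->MRU): [T A K]
  24. access A: HIT. Cache (LRU->MRU): [T K A]
  25. access K: HIT. Cache (LRU->MRU): [T A K]
  26. access W: MISS, evict T. Cache (LRU->MRU): [A K W]
  27. access W: HIT. Cache (LRU->MRU): [A K W]
Total: 20 hits, 7 misses, 4 evictions

Answer: A K W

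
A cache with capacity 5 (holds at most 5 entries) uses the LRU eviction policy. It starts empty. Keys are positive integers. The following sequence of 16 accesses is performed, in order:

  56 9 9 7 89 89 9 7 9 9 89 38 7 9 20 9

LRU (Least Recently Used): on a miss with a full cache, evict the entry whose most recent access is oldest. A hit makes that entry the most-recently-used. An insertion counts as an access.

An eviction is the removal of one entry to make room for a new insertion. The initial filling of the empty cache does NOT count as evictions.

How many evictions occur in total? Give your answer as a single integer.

Answer: 1

Derivation:
LRU simulation (capacity=5):
  1. access 56: MISS. Cache (LRU->MRU): [56]
  2. access 9: MISS. Cache (LRU->MRU): [56 9]
  3. access 9: HIT. Cache (LRU->MRU): [56 9]
  4. access 7: MISS. Cache (LRU->MRU): [56 9 7]
  5. access 89: MISS. Cache (LRU->MRU): [56 9 7 89]
  6. access 89: HIT. Cache (LRU->MRU): [56 9 7 89]
  7. access 9: HIT. Cache (LRU->MRU): [56 7 89 9]
  8. access 7: HIT. Cache (LRU->MRU): [56 89 9 7]
  9. access 9: HIT. Cache (LRU->MRU): [56 89 7 9]
  10. access 9: HIT. Cache (LRU->MRU): [56 89 7 9]
  11. access 89: HIT. Cache (LRU->MRU): [56 7 9 89]
  12. access 38: MISS. Cache (LRU->MRU): [56 7 9 89 38]
  13. access 7: HIT. Cache (LRU->MRU): [56 9 89 38 7]
  14. access 9: HIT. Cache (LRU->MRU): [56 89 38 7 9]
  15. access 20: MISS, evict 56. Cache (LRU->MRU): [89 38 7 9 20]
  16. access 9: HIT. Cache (LRU->MRU): [89 38 7 20 9]
Total: 10 hits, 6 misses, 1 evictions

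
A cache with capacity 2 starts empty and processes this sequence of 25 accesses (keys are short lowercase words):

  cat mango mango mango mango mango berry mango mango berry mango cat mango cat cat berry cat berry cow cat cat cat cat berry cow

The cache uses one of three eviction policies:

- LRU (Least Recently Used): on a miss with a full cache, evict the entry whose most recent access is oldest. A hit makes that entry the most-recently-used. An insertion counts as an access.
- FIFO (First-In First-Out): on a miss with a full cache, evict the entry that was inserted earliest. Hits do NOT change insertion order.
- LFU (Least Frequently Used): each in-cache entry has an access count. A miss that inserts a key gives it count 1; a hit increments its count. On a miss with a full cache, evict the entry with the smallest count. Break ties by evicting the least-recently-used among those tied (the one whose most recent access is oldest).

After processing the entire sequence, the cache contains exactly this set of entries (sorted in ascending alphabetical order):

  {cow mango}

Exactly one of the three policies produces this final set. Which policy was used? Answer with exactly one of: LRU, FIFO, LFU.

Answer: LFU

Derivation:
Simulating under each policy and comparing final sets:
  LRU: final set = {berry cow} -> differs
  FIFO: final set = {berry cow} -> differs
  LFU: final set = {cow mango} -> MATCHES target
Only LFU produces the target set.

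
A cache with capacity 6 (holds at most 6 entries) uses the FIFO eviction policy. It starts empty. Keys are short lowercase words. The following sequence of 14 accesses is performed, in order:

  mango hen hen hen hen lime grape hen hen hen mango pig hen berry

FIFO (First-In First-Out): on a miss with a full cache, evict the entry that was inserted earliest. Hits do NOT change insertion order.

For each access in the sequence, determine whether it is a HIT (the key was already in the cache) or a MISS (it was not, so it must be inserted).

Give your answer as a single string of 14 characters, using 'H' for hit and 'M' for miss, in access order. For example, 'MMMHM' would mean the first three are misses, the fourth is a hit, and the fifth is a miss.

Answer: MMHHHMMHHHHMHM

Derivation:
FIFO simulation (capacity=6):
  1. access mango: MISS. Cache (old->new): [mango]
  2. access hen: MISS. Cache (old->new): [mango hen]
  3. access hen: HIT. Cache (old->new): [mango hen]
  4. access hen: HIT. Cache (old->new): [mango hen]
  5. access hen: HIT. Cache (old->new): [mango hen]
  6. access lime: MISS. Cache (old->new): [mango hen lime]
  7. access grape: MISS. Cache (old->new): [mango hen lime grape]
  8. access hen: HIT. Cache (old->new): [mango hen lime grape]
  9. access hen: HIT. Cache (old->new): [mango hen lime grape]
  10. access hen: HIT. Cache (old->new): [mango hen lime grape]
  11. access mango: HIT. Cache (old->new): [mango hen lime grape]
  12. access pig: MISS. Cache (old->new): [mango hen lime grape pig]
  13. access hen: HIT. Cache (old->new): [mango hen lime grape pig]
  14. access berry: MISS. Cache (old->new): [mango hen lime grape pig berry]
Total: 8 hits, 6 misses, 0 evictions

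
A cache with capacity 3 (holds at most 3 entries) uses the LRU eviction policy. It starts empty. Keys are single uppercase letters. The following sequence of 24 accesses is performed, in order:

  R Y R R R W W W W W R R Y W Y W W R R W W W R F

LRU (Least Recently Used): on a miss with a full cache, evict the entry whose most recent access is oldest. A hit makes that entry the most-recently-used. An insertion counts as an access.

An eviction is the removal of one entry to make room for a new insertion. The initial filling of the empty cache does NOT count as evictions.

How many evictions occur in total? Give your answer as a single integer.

LRU simulation (capacity=3):
  1. access R: MISS. Cache (LRU->MRU): [R]
  2. access Y: MISS. Cache (LRU->MRU): [R Y]
  3. access R: HIT. Cache (LRU->MRU): [Y R]
  4. access R: HIT. Cache (LRU->MRU): [Y R]
  5. access R: HIT. Cache (LRU->MRU): [Y R]
  6. access W: MISS. Cache (LRU->MRU): [Y R W]
  7. access W: HIT. Cache (LRU->MRU): [Y R W]
  8. access W: HIT. Cache (LRU->MRU): [Y R W]
  9. access W: HIT. Cache (LRU->MRU): [Y R W]
  10. access W: HIT. Cache (LRU->MRU): [Y R W]
  11. access R: HIT. Cache (LRU->MRU): [Y W R]
  12. access R: HIT. Cache (LRU->MRU): [Y W R]
  13. access Y: HIT. Cache (LRU->MRU): [W R Y]
  14. access W: HIT. Cache (LRU->MRU): [R Y W]
  15. access Y: HIT. Cache (LRU->MRU): [R W Y]
  16. access W: HIT. Cache (LRU->MRU): [R Y W]
  17. access W: HIT. Cache (LRU->MRU): [R Y W]
  18. access R: HIT. Cache (LRU->MRU): [Y W R]
  19. access R: HIT. Cache (LRU->MRU): [Y W R]
  20. access W: HIT. Cache (LRU->MRU): [Y R W]
  21. access W: HIT. Cache (LRU->MRU): [Y R W]
  22. access W: HIT. Cache (LRU->MRU): [Y R W]
  23. access R: HIT. Cache (LRU->MRU): [Y W R]
  24. access F: MISS, evict Y. Cache (LRU->MRU): [W R F]
Total: 20 hits, 4 misses, 1 evictions

Answer: 1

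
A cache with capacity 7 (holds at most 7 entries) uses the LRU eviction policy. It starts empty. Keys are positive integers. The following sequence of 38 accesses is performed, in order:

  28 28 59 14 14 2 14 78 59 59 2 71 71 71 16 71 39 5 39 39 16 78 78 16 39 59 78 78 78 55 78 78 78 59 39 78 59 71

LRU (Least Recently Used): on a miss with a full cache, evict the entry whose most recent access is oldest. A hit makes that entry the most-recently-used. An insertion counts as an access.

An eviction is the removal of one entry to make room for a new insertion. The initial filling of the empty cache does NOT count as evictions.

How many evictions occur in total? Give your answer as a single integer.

Answer: 3

Derivation:
LRU simulation (capacity=7):
  1. access 28: MISS. Cache (LRU->MRU): [28]
  2. access 28: HIT. Cache (LRU->MRU): [28]
  3. access 59: MISS. Cache (LRU->MRU): [28 59]
  4. access 14: MISS. Cache (LRU->MRU): [28 59 14]
  5. access 14: HIT. Cache (LRU->MRU): [28 59 14]
  6. access 2: MISS. Cache (LRU->MRU): [28 59 14 2]
  7. access 14: HIT. Cache (LRU->MRU): [28 59 2 14]
  8. access 78: MISS. Cache (LRU->MRU): [28 59 2 14 78]
  9. access 59: HIT. Cache (LRU->MRU): [28 2 14 78 59]
  10. access 59: HIT. Cache (LRU->MRU): [28 2 14 78 59]
  11. access 2: HIT. Cache (LRU->MRU): [28 14 78 59 2]
  12. access 71: MISS. Cache (LRU->MRU): [28 14 78 59 2 71]
  13. access 71: HIT. Cache (LRU->MRU): [28 14 78 59 2 71]
  14. access 71: HIT. Cache (LRU->MRU): [28 14 78 59 2 71]
  15. access 16: MISS. Cache (LRU->MRU): [28 14 78 59 2 71 16]
  16. access 71: HIT. Cache (LRU->MRU): [28 14 78 59 2 16 71]
  17. access 39: MISS, evict 28. Cache (LRU->MRU): [14 78 59 2 16 71 39]
  18. access 5: MISS, evict 14. Cache (LRU->MRU): [78 59 2 16 71 39 5]
  19. access 39: HIT. Cache (LRU->MRU): [78 59 2 16 71 5 39]
  20. access 39: HIT. Cache (LRU->MRU): [78 59 2 16 71 5 39]
  21. access 16: HIT. Cache (LRU->MRU): [78 59 2 71 5 39 16]
  22. access 78: HIT. Cache (LRU->MRU): [59 2 71 5 39 16 78]
  23. access 78: HIT. Cache (LRU->MRU): [59 2 71 5 39 16 78]
  24. access 16: HIT. Cache (LRU->MRU): [59 2 71 5 39 78 16]
  25. access 39: HIT. Cache (LRU->MRU): [59 2 71 5 78 16 39]
  26. access 59: HIT. Cache (LRU->MRU): [2 71 5 78 16 39 59]
  27. access 78: HIT. Cache (LRU->MRU): [2 71 5 16 39 59 78]
  28. access 78: HIT. Cache (LRU->MRU): [2 71 5 16 39 59 78]
  29. access 78: HIT. Cache (LRU->MRU): [2 71 5 16 39 59 78]
  30. access 55: MISS, evict 2. Cache (LRU->MRU): [71 5 16 39 59 78 55]
  31. access 78: HIT. Cache (LRU->MRU): [71 5 16 39 59 55 78]
  32. access 78: HIT. Cache (LRU->MRU): [71 5 16 39 59 55 78]
  33. access 78: HIT. Cache (LRU->MRU): [71 5 16 39 59 55 78]
  34. access 59: HIT. Cache (LRU->MRU): [71 5 16 39 55 78 59]
  35. access 39: HIT. Cache (LRU->MRU): [71 5 16 55 78 59 39]
  36. access 78: HIT. Cache (LRU->MRU): [71 5 16 55 59 39 78]
  37. access 59: HIT. Cache (LRU->MRU): [71 5 16 55 39 78 59]
  38. access 71: HIT. Cache (LRU->MRU): [5 16 55 39 78 59 71]
Total: 28 hits, 10 misses, 3 evictions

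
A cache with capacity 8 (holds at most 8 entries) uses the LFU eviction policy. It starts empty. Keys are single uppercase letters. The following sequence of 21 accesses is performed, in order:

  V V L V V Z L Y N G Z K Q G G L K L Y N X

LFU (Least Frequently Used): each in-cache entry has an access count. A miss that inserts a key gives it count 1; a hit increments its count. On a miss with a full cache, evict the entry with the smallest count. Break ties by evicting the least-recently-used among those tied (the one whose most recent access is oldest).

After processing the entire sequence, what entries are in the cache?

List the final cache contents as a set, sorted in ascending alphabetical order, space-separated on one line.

Answer: G K L N V X Y Z

Derivation:
LFU simulation (capacity=8):
  1. access V: MISS. Cache: [V(c=1)]
  2. access V: HIT, count now 2. Cache: [V(c=2)]
  3. access L: MISS. Cache: [L(c=1) V(c=2)]
  4. access V: HIT, count now 3. Cache: [L(c=1) V(c=3)]
  5. access V: HIT, count now 4. Cache: [L(c=1) V(c=4)]
  6. access Z: MISS. Cache: [L(c=1) Z(c=1) V(c=4)]
  7. access L: HIT, count now 2. Cache: [Z(c=1) L(c=2) V(c=4)]
  8. access Y: MISS. Cache: [Z(c=1) Y(c=1) L(c=2) V(c=4)]
  9. access N: MISS. Cache: [Z(c=1) Y(c=1) N(c=1) L(c=2) V(c=4)]
  10. access G: MISS. Cache: [Z(c=1) Y(c=1) N(c=1) G(c=1) L(c=2) V(c=4)]
  11. access Z: HIT, count now 2. Cache: [Y(c=1) N(c=1) G(c=1) L(c=2) Z(c=2) V(c=4)]
  12. access K: MISS. Cache: [Y(c=1) N(c=1) G(c=1) K(c=1) L(c=2) Z(c=2) V(c=4)]
  13. access Q: MISS. Cache: [Y(c=1) N(c=1) G(c=1) K(c=1) Q(c=1) L(c=2) Z(c=2) V(c=4)]
  14. access G: HIT, count now 2. Cache: [Y(c=1) N(c=1) K(c=1) Q(c=1) L(c=2) Z(c=2) G(c=2) V(c=4)]
  15. access G: HIT, count now 3. Cache: [Y(c=1) N(c=1) K(c=1) Q(c=1) L(c=2) Z(c=2) G(c=3) V(c=4)]
  16. access L: HIT, count now 3. Cache: [Y(c=1) N(c=1) K(c=1) Q(c=1) Z(c=2) G(c=3) L(c=3) V(c=4)]
  17. access K: HIT, count now 2. Cache: [Y(c=1) N(c=1) Q(c=1) Z(c=2) K(c=2) G(c=3) L(c=3) V(c=4)]
  18. access L: HIT, count now 4. Cache: [Y(c=1) N(c=1) Q(c=1) Z(c=2) K(c=2) G(c=3) V(c=4) L(c=4)]
  19. access Y: HIT, count now 2. Cache: [N(c=1) Q(c=1) Z(c=2) K(c=2) Y(c=2) G(c=3) V(c=4) L(c=4)]
  20. access N: HIT, count now 2. Cache: [Q(c=1) Z(c=2) K(c=2) Y(c=2) N(c=2) G(c=3) V(c=4) L(c=4)]
  21. access X: MISS, evict Q(c=1). Cache: [X(c=1) Z(c=2) K(c=2) Y(c=2) N(c=2) G(c=3) V(c=4) L(c=4)]
Total: 12 hits, 9 misses, 1 evictions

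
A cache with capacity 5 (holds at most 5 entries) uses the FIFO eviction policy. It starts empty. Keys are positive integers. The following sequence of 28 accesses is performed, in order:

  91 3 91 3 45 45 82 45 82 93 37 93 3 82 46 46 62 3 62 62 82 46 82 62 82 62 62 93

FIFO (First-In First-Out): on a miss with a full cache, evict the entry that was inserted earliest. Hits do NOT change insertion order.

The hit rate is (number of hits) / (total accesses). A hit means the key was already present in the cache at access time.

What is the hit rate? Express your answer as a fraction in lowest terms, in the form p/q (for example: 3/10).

Answer: 17/28

Derivation:
FIFO simulation (capacity=5):
  1. access 91: MISS. Cache (old->new): [91]
  2. access 3: MISS. Cache (old->new): [91 3]
  3. access 91: HIT. Cache (old->new): [91 3]
  4. access 3: HIT. Cache (old->new): [91 3]
  5. access 45: MISS. Cache (old->new): [91 3 45]
  6. access 45: HIT. Cache (old->new): [91 3 45]
  7. access 82: MISS. Cache (old->new): [91 3 45 82]
  8. access 45: HIT. Cache (old->new): [91 3 45 82]
  9. access 82: HIT. Cache (old->new): [91 3 45 82]
  10. access 93: MISS. Cache (old->new): [91 3 45 82 93]
  11. access 37: MISS, evict 91. Cache (old->new): [3 45 82 93 37]
  12. access 93: HIT. Cache (old->new): [3 45 82 93 37]
  13. access 3: HIT. Cache (old->new): [3 45 82 93 37]
  14. access 82: HIT. Cache (old->new): [3 45 82 93 37]
  15. access 46: MISS, evict 3. Cache (old->new): [45 82 93 37 46]
  16. access 46: HIT. Cache (old->new): [45 82 93 37 46]
  17. access 62: MISS, evict 45. Cache (old->new): [82 93 37 46 62]
  18. access 3: MISS, evict 82. Cache (old->new): [93 37 46 62 3]
  19. access 62: HIT. Cache (old->new): [93 37 46 62 3]
  20. access 62: HIT. Cache (old->new): [93 37 46 62 3]
  21. access 82: MISS, evict 93. Cache (old->new): [37 46 62 3 82]
  22. access 46: HIT. Cache (old->new): [37 46 62 3 82]
  23. access 82: HIT. Cache (old->new): [37 46 62 3 82]
  24. access 62: HIT. Cache (old->new): [37 46 62 3 82]
  25. access 82: HIT. Cache (old->new): [37 46 62 3 82]
  26. access 62: HIT. Cache (old->new): [37 46 62 3 82]
  27. access 62: HIT. Cache (old->new): [37 46 62 3 82]
  28. access 93: MISS, evict 37. Cache (old->new): [46 62 3 82 93]
Total: 17 hits, 11 misses, 6 evictions

Hit rate = 17/28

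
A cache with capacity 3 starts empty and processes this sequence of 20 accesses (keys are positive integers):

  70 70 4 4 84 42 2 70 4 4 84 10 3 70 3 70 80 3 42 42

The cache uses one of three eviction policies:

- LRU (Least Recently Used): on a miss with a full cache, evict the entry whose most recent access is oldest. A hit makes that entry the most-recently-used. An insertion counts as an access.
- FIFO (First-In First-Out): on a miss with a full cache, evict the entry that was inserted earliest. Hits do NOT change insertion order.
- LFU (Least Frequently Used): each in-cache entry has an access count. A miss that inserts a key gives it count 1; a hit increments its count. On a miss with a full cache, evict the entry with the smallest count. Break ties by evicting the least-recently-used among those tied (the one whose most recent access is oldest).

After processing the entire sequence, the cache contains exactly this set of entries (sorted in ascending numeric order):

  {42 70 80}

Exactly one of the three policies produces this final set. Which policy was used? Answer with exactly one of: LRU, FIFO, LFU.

Simulating under each policy and comparing final sets:
  LRU: final set = {3 42 80} -> differs
  FIFO: final set = {42 70 80} -> MATCHES target
  LFU: final set = {4 42 70} -> differs
Only FIFO produces the target set.

Answer: FIFO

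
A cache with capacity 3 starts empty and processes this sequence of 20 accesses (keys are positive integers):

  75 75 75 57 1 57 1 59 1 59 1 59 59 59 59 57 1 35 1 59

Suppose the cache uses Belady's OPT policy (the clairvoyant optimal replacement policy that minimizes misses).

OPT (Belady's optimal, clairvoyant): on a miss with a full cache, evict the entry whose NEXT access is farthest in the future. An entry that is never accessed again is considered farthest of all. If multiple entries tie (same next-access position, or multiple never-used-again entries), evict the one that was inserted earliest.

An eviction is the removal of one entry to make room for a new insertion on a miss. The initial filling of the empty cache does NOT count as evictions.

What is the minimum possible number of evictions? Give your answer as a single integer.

OPT (Belady) simulation (capacity=3):
  1. access 75: MISS. Cache: [75]
  2. access 75: HIT. Next use of 75: step 3. Cache: [75]
  3. access 75: HIT. Next use of 75: never. Cache: [75]
  4. access 57: MISS. Cache: [75 57]
  5. access 1: MISS. Cache: [75 57 1]
  6. access 57: HIT. Next use of 57: step 16. Cache: [75 57 1]
  7. access 1: HIT. Next use of 1: step 9. Cache: [75 57 1]
  8. access 59: MISS, evict 75 (next use: never). Cache: [57 1 59]
  9. access 1: HIT. Next use of 1: step 11. Cache: [57 1 59]
  10. access 59: HIT. Next use of 59: step 12. Cache: [57 1 59]
  11. access 1: HIT. Next use of 1: step 17. Cache: [57 1 59]
  12. access 59: HIT. Next use of 59: step 13. Cache: [57 1 59]
  13. access 59: HIT. Next use of 59: step 14. Cache: [57 1 59]
  14. access 59: HIT. Next use of 59: step 15. Cache: [57 1 59]
  15. access 59: HIT. Next use of 59: step 20. Cache: [57 1 59]
  16. access 57: HIT. Next use of 57: never. Cache: [57 1 59]
  17. access 1: HIT. Next use of 1: step 19. Cache: [57 1 59]
  18. access 35: MISS, evict 57 (next use: never). Cache: [1 59 35]
  19. access 1: HIT. Next use of 1: never. Cache: [1 59 35]
  20. access 59: HIT. Next use of 59: never. Cache: [1 59 35]
Total: 15 hits, 5 misses, 2 evictions

Answer: 2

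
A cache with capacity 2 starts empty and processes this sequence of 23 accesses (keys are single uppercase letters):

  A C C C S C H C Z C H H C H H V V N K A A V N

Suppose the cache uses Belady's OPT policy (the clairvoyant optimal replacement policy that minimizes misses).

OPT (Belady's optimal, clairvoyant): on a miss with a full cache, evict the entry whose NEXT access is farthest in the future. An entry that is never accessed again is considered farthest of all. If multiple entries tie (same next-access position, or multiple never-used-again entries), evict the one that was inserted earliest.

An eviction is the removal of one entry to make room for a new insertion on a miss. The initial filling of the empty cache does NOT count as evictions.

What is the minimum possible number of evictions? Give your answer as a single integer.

OPT (Belady) simulation (capacity=2):
  1. access A: MISS. Cache: [A]
  2. access C: MISS. Cache: [A C]
  3. access C: HIT. Next use of C: step 4. Cache: [A C]
  4. access C: HIT. Next use of C: step 6. Cache: [A C]
  5. access S: MISS, evict A (next use: step 20). Cache: [C S]
  6. access C: HIT. Next use of C: step 8. Cache: [C S]
  7. access H: MISS, evict S (next use: never). Cache: [C H]
  8. access C: HIT. Next use of C: step 10. Cache: [C H]
  9. access Z: MISS, evict H (next use: step 11). Cache: [C Z]
  10. access C: HIT. Next use of C: step 13. Cache: [C Z]
  11. access H: MISS, evict Z (next use: never). Cache: [C H]
  12. access H: HIT. Next use of H: step 14. Cache: [C H]
  13. access C: HIT. Next use of C: never. Cache: [C H]
  14. access H: HIT. Next use of H: step 15. Cache: [C H]
  15. access H: HIT. Next use of H: never. Cache: [C H]
  16. access V: MISS, evict C (next use: never). Cache: [H V]
  17. access V: HIT. Next use of V: step 22. Cache: [H V]
  18. access N: MISS, evict H (next use: never). Cache: [V N]
  19. access K: MISS, evict N (next use: step 23). Cache: [V K]
  20. access A: MISS, evict K (next use: never). Cache: [V A]
  21. access A: HIT. Next use of A: never. Cache: [V A]
  22. access V: HIT. Next use of V: never. Cache: [V A]
  23. access N: MISS, evict V (next use: never). Cache: [A N]
Total: 12 hits, 11 misses, 9 evictions

Answer: 9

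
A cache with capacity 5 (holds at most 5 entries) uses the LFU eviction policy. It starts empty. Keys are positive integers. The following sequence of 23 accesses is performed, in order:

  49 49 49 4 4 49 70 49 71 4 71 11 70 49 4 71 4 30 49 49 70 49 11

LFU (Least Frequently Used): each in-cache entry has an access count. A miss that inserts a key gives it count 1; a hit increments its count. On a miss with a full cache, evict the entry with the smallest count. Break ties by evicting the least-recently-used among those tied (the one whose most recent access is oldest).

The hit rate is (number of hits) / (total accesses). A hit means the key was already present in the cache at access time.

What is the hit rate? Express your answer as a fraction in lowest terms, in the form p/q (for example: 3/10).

LFU simulation (capacity=5):
  1. access 49: MISS. Cache: [49(c=1)]
  2. access 49: HIT, count now 2. Cache: [49(c=2)]
  3. access 49: HIT, count now 3. Cache: [49(c=3)]
  4. access 4: MISS. Cache: [4(c=1) 49(c=3)]
  5. access 4: HIT, count now 2. Cache: [4(c=2) 49(c=3)]
  6. access 49: HIT, count now 4. Cache: [4(c=2) 49(c=4)]
  7. access 70: MISS. Cache: [70(c=1) 4(c=2) 49(c=4)]
  8. access 49: HIT, count now 5. Cache: [70(c=1) 4(c=2) 49(c=5)]
  9. access 71: MISS. Cache: [70(c=1) 71(c=1) 4(c=2) 49(c=5)]
  10. access 4: HIT, count now 3. Cache: [70(c=1) 71(c=1) 4(c=3) 49(c=5)]
  11. access 71: HIT, count now 2. Cache: [70(c=1) 71(c=2) 4(c=3) 49(c=5)]
  12. access 11: MISS. Cache: [70(c=1) 11(c=1) 71(c=2) 4(c=3) 49(c=5)]
  13. access 70: HIT, count now 2. Cache: [11(c=1) 71(c=2) 70(c=2) 4(c=3) 49(c=5)]
  14. access 49: HIT, count now 6. Cache: [11(c=1) 71(c=2) 70(c=2) 4(c=3) 49(c=6)]
  15. access 4: HIT, count now 4. Cache: [11(c=1) 71(c=2) 70(c=2) 4(c=4) 49(c=6)]
  16. access 71: HIT, count now 3. Cache: [11(c=1) 70(c=2) 71(c=3) 4(c=4) 49(c=6)]
  17. access 4: HIT, count now 5. Cache: [11(c=1) 70(c=2) 71(c=3) 4(c=5) 49(c=6)]
  18. access 30: MISS, evict 11(c=1). Cache: [30(c=1) 70(c=2) 71(c=3) 4(c=5) 49(c=6)]
  19. access 49: HIT, count now 7. Cache: [30(c=1) 70(c=2) 71(c=3) 4(c=5) 49(c=7)]
  20. access 49: HIT, count now 8. Cache: [30(c=1) 70(c=2) 71(c=3) 4(c=5) 49(c=8)]
  21. access 70: HIT, count now 3. Cache: [30(c=1) 71(c=3) 70(c=3) 4(c=5) 49(c=8)]
  22. access 49: HIT, count now 9. Cache: [30(c=1) 71(c=3) 70(c=3) 4(c=5) 49(c=9)]
  23. access 11: MISS, evict 30(c=1). Cache: [11(c=1) 71(c=3) 70(c=3) 4(c=5) 49(c=9)]
Total: 16 hits, 7 misses, 2 evictions

Hit rate = 16/23

Answer: 16/23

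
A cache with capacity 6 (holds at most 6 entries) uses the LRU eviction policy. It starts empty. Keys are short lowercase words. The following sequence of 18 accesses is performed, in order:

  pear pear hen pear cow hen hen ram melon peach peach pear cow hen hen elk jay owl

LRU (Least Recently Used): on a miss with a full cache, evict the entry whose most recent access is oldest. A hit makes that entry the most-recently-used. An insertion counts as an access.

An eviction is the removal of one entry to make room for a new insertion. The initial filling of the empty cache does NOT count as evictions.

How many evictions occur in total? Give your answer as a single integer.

Answer: 3

Derivation:
LRU simulation (capacity=6):
  1. access pear: MISS. Cache (LRU->MRU): [pear]
  2. access pear: HIT. Cache (LRU->MRU): [pear]
  3. access hen: MISS. Cache (LRU->MRU): [pear hen]
  4. access pear: HIT. Cache (LRU->MRU): [hen pear]
  5. access cow: MISS. Cache (LRU->MRU): [hen pear cow]
  6. access hen: HIT. Cache (LRU->MRU): [pear cow hen]
  7. access hen: HIT. Cache (LRU->MRU): [pear cow hen]
  8. access ram: MISS. Cache (LRU->MRU): [pear cow hen ram]
  9. access melon: MISS. Cache (LRU->MRU): [pear cow hen ram melon]
  10. access peach: MISS. Cache (LRU->MRU): [pear cow hen ram melon peach]
  11. access peach: HIT. Cache (LRU->MRU): [pear cow hen ram melon peach]
  12. access pear: HIT. Cache (LRU->MRU): [cow hen ram melon peach pear]
  13. access cow: HIT. Cache (LRU->MRU): [hen ram melon peach pear cow]
  14. access hen: HIT. Cache (LRU->MRU): [ram melon peach pear cow hen]
  15. access hen: HIT. Cache (LRU->MRU): [ram melon peach pear cow hen]
  16. access elk: MISS, evict ram. Cache (LRU->MRU): [melon peach pear cow hen elk]
  17. access jay: MISS, evict melon. Cache (LRU->MRU): [peach pear cow hen elk jay]
  18. access owl: MISS, evict peach. Cache (LRU->MRU): [pear cow hen elk jay owl]
Total: 9 hits, 9 misses, 3 evictions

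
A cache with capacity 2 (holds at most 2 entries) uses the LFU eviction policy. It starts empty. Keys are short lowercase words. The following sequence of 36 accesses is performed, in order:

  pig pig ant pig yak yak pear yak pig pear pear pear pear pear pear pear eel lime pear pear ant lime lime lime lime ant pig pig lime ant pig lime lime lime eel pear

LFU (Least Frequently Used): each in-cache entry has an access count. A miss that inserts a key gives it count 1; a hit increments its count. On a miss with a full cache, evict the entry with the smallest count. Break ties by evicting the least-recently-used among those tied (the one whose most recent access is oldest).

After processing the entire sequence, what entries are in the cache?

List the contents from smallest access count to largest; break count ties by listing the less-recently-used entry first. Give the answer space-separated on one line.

LFU simulation (capacity=2):
  1. access pig: MISS. Cache: [pig(c=1)]
  2. access pig: HIT, count now 2. Cache: [pig(c=2)]
  3. access ant: MISS. Cache: [ant(c=1) pig(c=2)]
  4. access pig: HIT, count now 3. Cache: [ant(c=1) pig(c=3)]
  5. access yak: MISS, evict ant(c=1). Cache: [yak(c=1) pig(c=3)]
  6. access yak: HIT, count now 2. Cache: [yak(c=2) pig(c=3)]
  7. access pear: MISS, evict yak(c=2). Cache: [pear(c=1) pig(c=3)]
  8. access yak: MISS, evict pear(c=1). Cache: [yak(c=1) pig(c=3)]
  9. access pig: HIT, count now 4. Cache: [yak(c=1) pig(c=4)]
  10. access pear: MISS, evict yak(c=1). Cache: [pear(c=1) pig(c=4)]
  11. access pear: HIT, count now 2. Cache: [pear(c=2) pig(c=4)]
  12. access pear: HIT, count now 3. Cache: [pear(c=3) pig(c=4)]
  13. access pear: HIT, count now 4. Cache: [pig(c=4) pear(c=4)]
  14. access pear: HIT, count now 5. Cache: [pig(c=4) pear(c=5)]
  15. access pear: HIT, count now 6. Cache: [pig(c=4) pear(c=6)]
  16. access pear: HIT, count now 7. Cache: [pig(c=4) pear(c=7)]
  17. access eel: MISS, evict pig(c=4). Cache: [eel(c=1) pear(c=7)]
  18. access lime: MISS, evict eel(c=1). Cache: [lime(c=1) pear(c=7)]
  19. access pear: HIT, count now 8. Cache: [lime(c=1) pear(c=8)]
  20. access pear: HIT, count now 9. Cache: [lime(c=1) pear(c=9)]
  21. access ant: MISS, evict lime(c=1). Cache: [ant(c=1) pear(c=9)]
  22. access lime: MISS, evict ant(c=1). Cache: [lime(c=1) pear(c=9)]
  23. access lime: HIT, count now 2. Cache: [lime(c=2) pear(c=9)]
  24. access lime: HIT, count now 3. Cache: [lime(c=3) pear(c=9)]
  25. access lime: HIT, count now 4. Cache: [lime(c=4) pear(c=9)]
  26. access ant: MISS, evict lime(c=4). Cache: [ant(c=1) pear(c=9)]
  27. access pig: MISS, evict ant(c=1). Cache: [pig(c=1) pear(c=9)]
  28. access pig: HIT, count now 2. Cache: [pig(c=2) pear(c=9)]
  29. access lime: MISS, evict pig(c=2). Cache: [lime(c=1) pear(c=9)]
  30. access ant: MISS, evict lime(c=1). Cache: [ant(c=1) pear(c=9)]
  31. access pig: MISS, evict ant(c=1). Cache: [pig(c=1) pear(c=9)]
  32. access lime: MISS, evict pig(c=1). Cache: [lime(c=1) pear(c=9)]
  33. access lime: HIT, count now 2. Cache: [lime(c=2) pear(c=9)]
  34. access lime: HIT, count now 3. Cache: [lime(c=3) pear(c=9)]
  35. access eel: MISS, evict lime(c=3). Cache: [eel(c=1) pear(c=9)]
  36. access pear: HIT, count now 10. Cache: [eel(c=1) pear(c=10)]
Total: 19 hits, 17 misses, 15 evictions

Answer: eel pear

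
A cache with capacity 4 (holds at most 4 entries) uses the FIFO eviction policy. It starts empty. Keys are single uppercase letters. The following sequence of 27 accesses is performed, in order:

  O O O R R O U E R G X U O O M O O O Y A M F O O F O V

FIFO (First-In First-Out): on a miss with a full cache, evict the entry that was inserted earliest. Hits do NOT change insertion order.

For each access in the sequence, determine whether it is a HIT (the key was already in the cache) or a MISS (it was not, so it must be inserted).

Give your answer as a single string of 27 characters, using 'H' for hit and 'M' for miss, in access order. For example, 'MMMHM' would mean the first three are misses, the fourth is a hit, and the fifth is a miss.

Answer: MHHMHHMMHMMHMHMHHHMMHMMHHHM

Derivation:
FIFO simulation (capacity=4):
  1. access O: MISS. Cache (old->new): [O]
  2. access O: HIT. Cache (old->new): [O]
  3. access O: HIT. Cache (old->new): [O]
  4. access R: MISS. Cache (old->new): [O R]
  5. access R: HIT. Cache (old->new): [O R]
  6. access O: HIT. Cache (old->new): [O R]
  7. access U: MISS. Cache (old->new): [O R U]
  8. access E: MISS. Cache (old->new): [O R U E]
  9. access R: HIT. Cache (old->new): [O R U E]
  10. access G: MISS, evict O. Cache (old->new): [R U E G]
  11. access X: MISS, evict R. Cache (old->new): [U E G X]
  12. access U: HIT. Cache (old->new): [U E G X]
  13. access O: MISS, evict U. Cache (old->new): [E G X O]
  14. access O: HIT. Cache (old->new): [E G X O]
  15. access M: MISS, evict E. Cache (old->new): [G X O M]
  16. access O: HIT. Cache (old->new): [G X O M]
  17. access O: HIT. Cache (old->new): [G X O M]
  18. access O: HIT. Cache (old->new): [G X O M]
  19. access Y: MISS, evict G. Cache (old->new): [X O M Y]
  20. access A: MISS, evict X. Cache (old->new): [O M Y A]
  21. access M: HIT. Cache (old->new): [O M Y A]
  22. access F: MISS, evict O. Cache (old->new): [M Y A F]
  23. access O: MISS, evict M. Cache (old->new): [Y A F O]
  24. access O: HIT. Cache (old->new): [Y A F O]
  25. access F: HIT. Cache (old->new): [Y A F O]
  26. access O: HIT. Cache (old->new): [Y A F O]
  27. access V: MISS, evict Y. Cache (old->new): [A F O V]
Total: 14 hits, 13 misses, 9 evictions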